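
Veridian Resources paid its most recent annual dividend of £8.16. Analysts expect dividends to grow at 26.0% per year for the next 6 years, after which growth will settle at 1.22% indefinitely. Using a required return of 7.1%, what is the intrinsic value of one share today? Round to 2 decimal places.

Two-stage DDM. Project D₁…D_6 at 0.26, terminal growth 0.0122, discount at r = 0.071.
D_1 = 10.2816
D_2 = 12.9548
D_3 = 16.3231
D_4 = 20.5671
D_5 = 25.9145
D_6 = 32.6523
Terminal value at t=6: TV = D_7/(r−g) = 33.0506/(0.071−0.0122) = 562.0856
P₀ = 10.2816/(1+0.071)^1 + 12.9548/(1+0.071)^2 + 16.3231/(1+0.071)^3 + 20.5671/(1+0.071)^4 + 25.9145/(1+0.071)^5 + 32.6523/(1+0.071)^6 + 562.0856/(1+0.071)^6 = 462.2878

£462.29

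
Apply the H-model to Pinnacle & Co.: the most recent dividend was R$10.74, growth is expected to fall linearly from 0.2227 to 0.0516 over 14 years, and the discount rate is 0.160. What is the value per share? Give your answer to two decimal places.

H-model: P₀ = D₀[(1+g_L) + H(g_S−g_L)]/(r−g_L), with H = 14/2 = 7.
P₀ = 10.74 × [(1+0.0516) + 7×(0.2227−0.0516)] / (0.16−0.0516)
   = 10.74 × 2.2493 / 0.1084 = 222.8550

R$222.85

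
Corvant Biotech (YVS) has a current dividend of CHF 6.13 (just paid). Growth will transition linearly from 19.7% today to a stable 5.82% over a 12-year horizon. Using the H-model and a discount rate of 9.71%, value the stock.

CHF 297.99

H-model: P₀ = D₀[(1+g_L) + H(g_S−g_L)]/(r−g_L), with H = 12/2 = 6.
P₀ = 6.13 × [(1+0.0582) + 6×(0.197−0.0582)] / (0.0971−0.0582)
   = 6.13 × 1.8910 / 0.0389 = 297.9905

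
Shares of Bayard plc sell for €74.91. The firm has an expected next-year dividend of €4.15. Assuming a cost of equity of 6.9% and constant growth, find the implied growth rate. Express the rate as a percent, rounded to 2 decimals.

1.36%

From P₀ = D₁/(r − g), the implied growth is g = r − D₁/P₀.
g = 0.069 − 4.15/74.91 = 0.069 − 0.05540 = 0.01360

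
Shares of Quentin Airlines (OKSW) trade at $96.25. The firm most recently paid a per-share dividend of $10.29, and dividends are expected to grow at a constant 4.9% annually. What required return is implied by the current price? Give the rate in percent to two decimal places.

Rearranging the constant-growth DDM: r = D₁/P₀ + g.
D₁ = 10.29 × (1 + 0.049) = 10.7942.
r = 10.7942 / 96.25 + 0.049 = 0.11215 + 0.049 = 0.16115

16.11%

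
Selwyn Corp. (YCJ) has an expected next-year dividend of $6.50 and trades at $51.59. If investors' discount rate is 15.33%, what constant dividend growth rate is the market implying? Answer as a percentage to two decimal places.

2.73%

From P₀ = D₁/(r − g), the implied growth is g = r − D₁/P₀.
g = 0.1533 − 6.50/51.59 = 0.1533 − 0.12599 = 0.02731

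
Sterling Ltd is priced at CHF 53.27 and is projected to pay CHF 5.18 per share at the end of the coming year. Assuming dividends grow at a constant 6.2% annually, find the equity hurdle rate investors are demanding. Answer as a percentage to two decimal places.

15.92%

Rearranging the constant-growth DDM: r = D₁/P₀ + g.
r = 5.1800 / 53.27 + 0.062 = 0.09724 + 0.062 = 0.15924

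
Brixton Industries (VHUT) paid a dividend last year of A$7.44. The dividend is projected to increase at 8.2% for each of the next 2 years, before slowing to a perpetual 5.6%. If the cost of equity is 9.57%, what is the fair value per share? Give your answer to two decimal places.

Two-stage DDM. Project D₁…D_2 at 0.082, terminal growth 0.056, discount at r = 0.0957.
D_1 = 8.0501
D_2 = 8.7102
Terminal value at t=2: TV = D_3/(r−g) = 9.1980/(0.0957−0.056) = 231.6866
P₀ = 8.0501/(1+0.0957)^1 + 8.7102/(1+0.0957)^2 + 231.6866/(1+0.0957)^2 = 207.5844

A$207.58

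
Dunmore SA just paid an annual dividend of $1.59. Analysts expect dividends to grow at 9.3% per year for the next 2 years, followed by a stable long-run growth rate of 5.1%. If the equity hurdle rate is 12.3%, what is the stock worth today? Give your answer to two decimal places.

Two-stage DDM. Project D₁…D_2 at 0.093, terminal growth 0.051, discount at r = 0.123.
D_1 = 1.7379
D_2 = 1.8995
Terminal value at t=2: TV = D_3/(r−g) = 1.9964/(0.123−0.051) = 27.7273
P₀ = 1.7379/(1+0.123)^1 + 1.8995/(1+0.123)^2 + 27.7273/(1+0.123)^2 = 25.0398

$25.04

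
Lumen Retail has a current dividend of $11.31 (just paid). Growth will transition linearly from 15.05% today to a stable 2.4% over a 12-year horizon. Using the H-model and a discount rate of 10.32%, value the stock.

H-model: P₀ = D₀[(1+g_L) + H(g_S−g_L)]/(r−g_L), with H = 12/2 = 6.
P₀ = 11.31 × [(1+0.024) + 6×(0.1505−0.024)] / (0.1032−0.024)
   = 11.31 × 1.7830 / 0.0792 = 254.6178

$254.62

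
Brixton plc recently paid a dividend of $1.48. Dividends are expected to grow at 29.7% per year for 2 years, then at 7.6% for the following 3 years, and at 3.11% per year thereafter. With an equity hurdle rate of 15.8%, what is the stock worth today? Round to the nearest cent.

$20.43

Three-stage DDM. Project D₁…D_5; terminal Gordon value at t=5 with g = 0.0311; discount at r = 0.158.
D_1 = 1.9196
D_2 = 2.4897
D_3 = 2.6789
D_4 = 2.8825
D_5 = 3.1015
TV_5 = 3.1980/(0.158−0.0311) = 25.2010
P₀ = Σ Dₜ/(1+r)ᵗ + TV_5/(1+r)^5 = 20.4344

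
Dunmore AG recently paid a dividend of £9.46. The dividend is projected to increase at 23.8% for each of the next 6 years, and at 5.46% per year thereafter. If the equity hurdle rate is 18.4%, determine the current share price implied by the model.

£167.29

Two-stage DDM. Project D₁…D_6 at 0.238, terminal growth 0.0546, discount at r = 0.184.
D_1 = 11.7115
D_2 = 14.4988
D_3 = 17.9495
D_4 = 22.2215
D_5 = 27.5102
D_6 = 34.0577
Terminal value at t=6: TV = D_7/(r−g) = 35.9172/(0.184−0.0546) = 277.5674
P₀ = 11.7115/(1+0.184)^1 + 14.4988/(1+0.184)^2 + 17.9495/(1+0.184)^3 + 22.2215/(1+0.184)^4 + 27.5102/(1+0.184)^5 + 34.0577/(1+0.184)^6 + 277.5674/(1+0.184)^6 = 167.2946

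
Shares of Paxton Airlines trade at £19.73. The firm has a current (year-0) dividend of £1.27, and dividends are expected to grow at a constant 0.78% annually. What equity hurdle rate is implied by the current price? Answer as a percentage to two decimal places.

Rearranging the constant-growth DDM: r = D₁/P₀ + g.
D₁ = 1.27 × (1 + 0.0078) = 1.2799.
r = 1.2799 / 19.73 + 0.0078 = 0.06487 + 0.0078 = 0.07267

7.27%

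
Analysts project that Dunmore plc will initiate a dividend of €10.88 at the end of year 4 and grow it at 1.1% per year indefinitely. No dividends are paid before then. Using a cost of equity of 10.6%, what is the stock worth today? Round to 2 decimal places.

Deferred-dividend DDM. At t=3 the remaining stream is a growing perpetuity with first payment D_4 = 10.88.
V_3 = D_4/(r−g) = 10.88/(0.106−0.011) = 114.5263
P₀ = V_3/(1+r)^3 = 114.5263/(1+0.106)^3 = 84.6525

€84.65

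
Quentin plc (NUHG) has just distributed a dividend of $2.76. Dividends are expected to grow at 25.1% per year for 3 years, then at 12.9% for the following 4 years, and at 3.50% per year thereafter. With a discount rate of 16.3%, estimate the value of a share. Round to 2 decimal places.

$47.03

Three-stage DDM. Project D₁…D_7; terminal Gordon value at t=7 with g = 0.035; discount at r = 0.163.
D_1 = 3.4528
D_2 = 4.3194
D_3 = 5.4036
D_4 = 6.1006
D_5 = 6.8876
D_6 = 7.7761
D_7 = 8.7792
TV_7 = 9.0865/(0.163−0.035) = 70.9884
P₀ = Σ Dₜ/(1+r)ᵗ + TV_7/(1+r)^7 = 47.0303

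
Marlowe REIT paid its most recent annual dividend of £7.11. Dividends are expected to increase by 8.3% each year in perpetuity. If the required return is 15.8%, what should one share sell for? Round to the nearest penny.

Gordon growth model: P₀ = D₁/(r − g). D₁ = 7.11 × (1 + 0.083) = 7.7001.
P₀ = 7.7001 / (0.158 − 0.083) = 7.7001 / 0.075 = 102.6684

£102.67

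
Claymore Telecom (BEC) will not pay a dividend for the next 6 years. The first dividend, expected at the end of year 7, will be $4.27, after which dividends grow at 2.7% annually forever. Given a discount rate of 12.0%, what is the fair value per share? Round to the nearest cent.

Deferred-dividend DDM. At t=6 the remaining stream is a growing perpetuity with first payment D_7 = 4.27.
V_6 = D_7/(r−g) = 4.27/(0.12−0.027) = 45.9140
P₀ = V_6/(1+r)^6 = 45.9140/(1+0.12)^6 = 23.2615

$23.26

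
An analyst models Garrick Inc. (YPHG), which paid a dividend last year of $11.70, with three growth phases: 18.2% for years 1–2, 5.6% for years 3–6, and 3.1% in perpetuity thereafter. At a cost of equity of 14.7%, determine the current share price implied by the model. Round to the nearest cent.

$144.42

Three-stage DDM. Project D₁…D_6; terminal Gordon value at t=6 with g = 0.031; discount at r = 0.147.
D_1 = 13.8294
D_2 = 16.3464
D_3 = 17.2617
D_4 = 18.2284
D_5 = 19.2492
D_6 = 20.3271
TV_6 = 20.9573/(0.147−0.031) = 180.6663
P₀ = Σ Dₜ/(1+r)ᵗ + TV_6/(1+r)^6 = 144.4164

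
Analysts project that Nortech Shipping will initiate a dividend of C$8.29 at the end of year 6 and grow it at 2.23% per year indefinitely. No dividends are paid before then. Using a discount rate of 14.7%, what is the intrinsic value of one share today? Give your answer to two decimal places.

C$33.49

Deferred-dividend DDM. At t=5 the remaining stream is a growing perpetuity with first payment D_6 = 8.29.
V_5 = D_6/(r−g) = 8.29/(0.147−0.0223) = 66.4796
P₀ = V_5/(1+r)^5 = 66.4796/(1+0.147)^5 = 33.4866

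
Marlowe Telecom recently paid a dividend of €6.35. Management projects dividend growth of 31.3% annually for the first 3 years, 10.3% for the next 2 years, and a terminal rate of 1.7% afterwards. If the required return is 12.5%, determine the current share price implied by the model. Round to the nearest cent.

€137.14

Three-stage DDM. Project D₁…D_5; terminal Gordon value at t=5 with g = 0.017; discount at r = 0.125.
D_1 = 8.3375
D_2 = 10.9472
D_3 = 14.3737
D_4 = 15.8542
D_5 = 17.4871
TV_5 = 17.7844/(0.125−0.017) = 164.6706
P₀ = Σ Dₜ/(1+r)ᵗ + TV_5/(1+r)^5 = 137.1382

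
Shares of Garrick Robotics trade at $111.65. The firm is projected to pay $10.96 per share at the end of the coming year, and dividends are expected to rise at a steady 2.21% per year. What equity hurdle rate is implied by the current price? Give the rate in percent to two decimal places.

12.03%

Rearranging the constant-growth DDM: r = D₁/P₀ + g.
r = 10.9600 / 111.65 + 0.0221 = 0.09816 + 0.0221 = 0.12026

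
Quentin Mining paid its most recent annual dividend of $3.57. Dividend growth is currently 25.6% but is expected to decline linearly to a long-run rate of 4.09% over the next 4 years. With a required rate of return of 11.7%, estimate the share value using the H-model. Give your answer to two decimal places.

H-model: P₀ = D₀[(1+g_L) + H(g_S−g_L)]/(r−g_L), with H = 4/2 = 2.
P₀ = 3.57 × [(1+0.0409) + 2×(0.256−0.0409)] / (0.117−0.0409)
   = 3.57 × 1.4711 / 0.0761 = 69.0122

$69.01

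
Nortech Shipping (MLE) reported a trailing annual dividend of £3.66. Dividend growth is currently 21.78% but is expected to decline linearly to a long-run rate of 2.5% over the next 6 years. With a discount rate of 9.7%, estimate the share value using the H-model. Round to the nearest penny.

H-model: P₀ = D₀[(1+g_L) + H(g_S−g_L)]/(r−g_L), with H = 6/2 = 3.
P₀ = 3.66 × [(1+0.025) + 3×(0.2178−0.025)] / (0.097−0.025)
   = 3.66 × 1.6034 / 0.072 = 81.5062

£81.51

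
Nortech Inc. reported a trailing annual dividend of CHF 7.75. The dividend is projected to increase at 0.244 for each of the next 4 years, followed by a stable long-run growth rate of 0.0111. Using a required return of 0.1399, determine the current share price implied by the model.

CHF 125.05

Two-stage DDM. Project D₁…D_4 at 0.244, terminal growth 0.0111, discount at r = 0.1399.
D_1 = 9.6410
D_2 = 11.9934
D_3 = 14.9198
D_4 = 18.5602
Terminal value at t=4: TV = D_5/(r−g) = 18.7662/(0.1399−0.0111) = 145.7006
P₀ = 9.6410/(1+0.1399)^1 + 11.9934/(1+0.1399)^2 + 14.9198/(1+0.1399)^3 + 18.5602/(1+0.1399)^4 + 145.7006/(1+0.1399)^4 = 125.0508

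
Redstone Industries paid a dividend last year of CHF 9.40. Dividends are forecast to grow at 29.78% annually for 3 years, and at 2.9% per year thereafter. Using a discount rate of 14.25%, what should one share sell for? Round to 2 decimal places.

Two-stage DDM. Project D₁…D_3 at 0.2978, terminal growth 0.029, discount at r = 0.1425.
D_1 = 12.1993
D_2 = 15.8323
D_3 = 20.5471
Terminal value at t=3: TV = D_4/(r−g) = 21.1430/(0.1425−0.029) = 186.2819
P₀ = 12.1993/(1+0.1425)^1 + 15.8323/(1+0.1425)^2 + 20.5471/(1+0.1425)^3 + 186.2819/(1+0.1425)^3 = 161.4962

CHF 161.50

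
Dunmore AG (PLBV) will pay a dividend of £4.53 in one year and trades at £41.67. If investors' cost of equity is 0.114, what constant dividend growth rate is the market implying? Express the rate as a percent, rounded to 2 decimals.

From P₀ = D₁/(r − g), the implied growth is g = r − D₁/P₀.
g = 0.114 − 4.53/41.67 = 0.114 − 0.10871 = 0.00529

0.53%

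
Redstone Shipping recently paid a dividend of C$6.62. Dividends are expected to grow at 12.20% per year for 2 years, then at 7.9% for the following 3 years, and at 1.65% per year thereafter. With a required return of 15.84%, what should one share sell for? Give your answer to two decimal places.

Three-stage DDM. Project D₁…D_5; terminal Gordon value at t=5 with g = 0.0165; discount at r = 0.1584.
D_1 = 7.4276
D_2 = 8.3338
D_3 = 8.9922
D_4 = 9.7026
D_5 = 10.4691
TV_5 = 10.6418/(0.1584−0.0165) = 74.9951
P₀ = Σ Dₜ/(1+r)ᵗ + TV_5/(1+r)^5 = 64.7680

C$64.77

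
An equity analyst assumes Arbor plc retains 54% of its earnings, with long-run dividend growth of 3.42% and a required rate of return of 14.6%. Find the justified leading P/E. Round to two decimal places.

4.11

Payout ratio b = 1 − 0.54 = 0.46.
Justified leading P/E = b/(r−g) = 0.46/(0.146−0.0342) = 4.1145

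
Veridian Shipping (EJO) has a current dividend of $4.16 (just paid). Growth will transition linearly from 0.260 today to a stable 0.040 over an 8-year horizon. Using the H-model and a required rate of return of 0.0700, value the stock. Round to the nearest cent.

H-model: P₀ = D₀[(1+g_L) + H(g_S−g_L)]/(r−g_L), with H = 8/2 = 4.
P₀ = 4.16 × [(1+0.04) + 4×(0.26−0.04)] / (0.07−0.04)
   = 4.16 × 1.9200 / 0.03 = 266.2400

$266.24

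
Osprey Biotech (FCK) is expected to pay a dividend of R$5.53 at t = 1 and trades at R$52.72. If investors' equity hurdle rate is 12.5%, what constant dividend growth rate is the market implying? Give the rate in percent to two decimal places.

From P₀ = D₁/(r − g), the implied growth is g = r − D₁/P₀.
g = 0.125 − 5.53/52.72 = 0.125 − 0.10489 = 0.02011

2.01%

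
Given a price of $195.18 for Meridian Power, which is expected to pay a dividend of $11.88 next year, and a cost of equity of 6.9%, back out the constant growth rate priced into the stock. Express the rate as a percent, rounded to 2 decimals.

From P₀ = D₁/(r − g), the implied growth is g = r − D₁/P₀.
g = 0.069 − 11.88/195.18 = 0.069 − 0.06087 = 0.00813

0.81%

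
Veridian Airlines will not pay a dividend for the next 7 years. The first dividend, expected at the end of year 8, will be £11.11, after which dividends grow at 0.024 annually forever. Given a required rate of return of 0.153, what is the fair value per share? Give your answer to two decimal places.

Deferred-dividend DDM. At t=7 the remaining stream is a growing perpetuity with first payment D_8 = 11.11.
V_7 = D_8/(r−g) = 11.11/(0.153−0.024) = 86.1240
P₀ = V_7/(1+r)^7 = 86.1240/(1+0.153)^7 = 31.7921

£31.79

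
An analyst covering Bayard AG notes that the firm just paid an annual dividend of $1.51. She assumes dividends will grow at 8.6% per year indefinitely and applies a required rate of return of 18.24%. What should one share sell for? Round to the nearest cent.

$17.01

Gordon growth model: P₀ = D₁/(r − g). D₁ = 1.51 × (1 + 0.086) = 1.6399.
P₀ = 1.6399 / (0.1824 − 0.086) = 1.6399 / 0.0964 = 17.0110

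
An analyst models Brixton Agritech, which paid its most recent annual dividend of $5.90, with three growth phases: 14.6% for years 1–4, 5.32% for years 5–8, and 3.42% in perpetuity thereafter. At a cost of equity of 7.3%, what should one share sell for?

$247.15

Three-stage DDM. Project D₁…D_8; terminal Gordon value at t=8 with g = 0.0342; discount at r = 0.073.
D_1 = 6.7614
D_2 = 7.7486
D_3 = 8.8799
D_4 = 10.1763
D_5 = 10.7177
D_6 = 11.2879
D_7 = 11.8884
D_8 = 12.5209
TV_8 = 12.9491/(0.073−0.0342) = 333.7388
P₀ = Σ Dₜ/(1+r)ᵗ + TV_8/(1+r)^8 = 247.1505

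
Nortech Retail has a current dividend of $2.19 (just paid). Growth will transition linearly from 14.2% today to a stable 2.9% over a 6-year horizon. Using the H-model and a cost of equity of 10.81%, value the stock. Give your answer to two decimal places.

$37.88

H-model: P₀ = D₀[(1+g_L) + H(g_S−g_L)]/(r−g_L), with H = 6/2 = 3.
P₀ = 2.19 × [(1+0.029) + 3×(0.142−0.029)] / (0.1081−0.029)
   = 2.19 × 1.3680 / 0.0791 = 37.8751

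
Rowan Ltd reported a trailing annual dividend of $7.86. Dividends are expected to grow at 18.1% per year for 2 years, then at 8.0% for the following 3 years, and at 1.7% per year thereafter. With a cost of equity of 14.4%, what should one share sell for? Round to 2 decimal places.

$95.35

Three-stage DDM. Project D₁…D_5; terminal Gordon value at t=5 with g = 0.017; discount at r = 0.144.
D_1 = 9.2827
D_2 = 10.9628
D_3 = 11.8398
D_4 = 12.7870
D_5 = 13.8100
TV_5 = 14.0448/(0.144−0.017) = 110.5887
P₀ = Σ Dₜ/(1+r)ᵗ + TV_5/(1+r)^5 = 95.3516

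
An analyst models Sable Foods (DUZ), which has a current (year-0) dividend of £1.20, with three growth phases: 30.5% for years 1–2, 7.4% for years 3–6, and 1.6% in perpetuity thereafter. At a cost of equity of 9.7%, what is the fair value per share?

£29.14

Three-stage DDM. Project D₁…D_6; terminal Gordon value at t=6 with g = 0.016; discount at r = 0.097.
D_1 = 1.5660
D_2 = 2.0436
D_3 = 2.1949
D_4 = 2.3573
D_5 = 2.5317
D_6 = 2.7191
TV_6 = 2.7626/(0.097−0.016) = 34.1058
P₀ = Σ Dₜ/(1+r)ᵗ + TV_6/(1+r)^6 = 29.1398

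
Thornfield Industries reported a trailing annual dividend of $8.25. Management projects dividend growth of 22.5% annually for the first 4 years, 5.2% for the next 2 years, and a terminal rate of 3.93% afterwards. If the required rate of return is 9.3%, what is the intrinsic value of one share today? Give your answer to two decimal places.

Three-stage DDM. Project D₁…D_6; terminal Gordon value at t=6 with g = 0.0393; discount at r = 0.093.
D_1 = 10.1063
D_2 = 12.3802
D_3 = 15.1657
D_4 = 18.5780
D_5 = 19.5440
D_6 = 20.5603
TV_6 = 21.3683/(0.093−0.0393) = 397.9206
P₀ = Σ Dₜ/(1+r)ᵗ + TV_6/(1+r)^6 = 302.2153

$302.22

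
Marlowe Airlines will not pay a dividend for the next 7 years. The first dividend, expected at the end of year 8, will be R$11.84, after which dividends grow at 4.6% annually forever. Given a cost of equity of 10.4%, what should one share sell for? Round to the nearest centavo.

R$102.13

Deferred-dividend DDM. At t=7 the remaining stream is a growing perpetuity with first payment D_8 = 11.84.
V_7 = D_8/(r−g) = 11.84/(0.104−0.046) = 204.1379
P₀ = V_7/(1+r)^7 = 204.1379/(1+0.104)^7 = 102.1269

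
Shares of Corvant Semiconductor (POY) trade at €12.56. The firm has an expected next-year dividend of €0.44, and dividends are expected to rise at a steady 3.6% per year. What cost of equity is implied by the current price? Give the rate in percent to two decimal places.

7.10%

Rearranging the constant-growth DDM: r = D₁/P₀ + g.
r = 0.4400 / 12.56 + 0.036 = 0.03503 + 0.036 = 0.07103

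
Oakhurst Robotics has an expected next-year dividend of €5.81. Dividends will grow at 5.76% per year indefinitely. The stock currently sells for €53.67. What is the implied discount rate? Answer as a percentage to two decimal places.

Rearranging the constant-growth DDM: r = D₁/P₀ + g.
r = 5.8100 / 53.67 + 0.0576 = 0.10825 + 0.0576 = 0.16585

16.59%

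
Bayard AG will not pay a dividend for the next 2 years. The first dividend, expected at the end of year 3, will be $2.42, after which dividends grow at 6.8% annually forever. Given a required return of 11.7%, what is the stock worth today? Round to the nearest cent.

Deferred-dividend DDM. At t=2 the remaining stream is a growing perpetuity with first payment D_3 = 2.42.
V_2 = D_3/(r−g) = 2.42/(0.117−0.068) = 49.3878
P₀ = V_2/(1+r)^2 = 49.3878/(1+0.117)^2 = 39.5834

$39.58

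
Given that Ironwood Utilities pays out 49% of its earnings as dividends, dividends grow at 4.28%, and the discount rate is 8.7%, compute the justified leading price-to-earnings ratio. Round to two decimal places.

Justified leading P/E = b/(r−g) = 0.49/(0.087−0.0428) = 11.0860

11.09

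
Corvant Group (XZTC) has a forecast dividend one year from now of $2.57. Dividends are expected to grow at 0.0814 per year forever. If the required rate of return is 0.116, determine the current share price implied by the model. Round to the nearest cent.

$74.28

Gordon growth model: P₀ = D₁/(r − g), with D₁ = 2.57 given directly.
P₀ = 2.5700 / (0.116 − 0.0814) = 2.5700 / 0.0346 = 74.2775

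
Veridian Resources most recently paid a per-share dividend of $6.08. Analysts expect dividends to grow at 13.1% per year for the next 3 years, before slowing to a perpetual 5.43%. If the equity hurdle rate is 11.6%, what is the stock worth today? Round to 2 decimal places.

Two-stage DDM. Project D₁…D_3 at 0.131, terminal growth 0.0543, discount at r = 0.116.
D_1 = 6.8765
D_2 = 7.7773
D_3 = 8.7961
Terminal value at t=3: TV = D_4/(r−g) = 9.2738/(0.116−0.0543) = 150.3040
P₀ = 6.8765/(1+0.116)^1 + 7.7773/(1+0.116)^2 + 8.7961/(1+0.116)^3 + 150.3040/(1+0.116)^3 = 126.8726

$126.87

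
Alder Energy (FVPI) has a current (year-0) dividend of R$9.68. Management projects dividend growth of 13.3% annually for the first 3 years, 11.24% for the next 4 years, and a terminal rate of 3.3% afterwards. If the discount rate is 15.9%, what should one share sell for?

R$123.35

Three-stage DDM. Project D₁…D_7; terminal Gordon value at t=7 with g = 0.033; discount at r = 0.159.
D_1 = 10.9674
D_2 = 12.4261
D_3 = 14.0788
D_4 = 15.6612
D_5 = 17.4216
D_6 = 19.3797
D_7 = 21.5580
TV_7 = 22.2694/(0.159−0.033) = 176.7416
P₀ = Σ Dₜ/(1+r)ᵗ + TV_7/(1+r)^7 = 123.3511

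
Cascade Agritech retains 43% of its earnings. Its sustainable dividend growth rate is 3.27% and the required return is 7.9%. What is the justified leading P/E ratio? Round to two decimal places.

12.31

Payout ratio b = 1 − 0.43 = 0.57.
Justified leading P/E = b/(r−g) = 0.57/(0.079−0.0327) = 12.3110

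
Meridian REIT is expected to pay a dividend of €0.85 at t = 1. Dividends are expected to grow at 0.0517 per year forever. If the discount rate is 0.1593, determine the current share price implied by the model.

Gordon growth model: P₀ = D₁/(r − g), with D₁ = 0.85 given directly.
P₀ = 0.8500 / (0.1593 − 0.0517) = 0.8500 / 0.1076 = 7.8996

€7.90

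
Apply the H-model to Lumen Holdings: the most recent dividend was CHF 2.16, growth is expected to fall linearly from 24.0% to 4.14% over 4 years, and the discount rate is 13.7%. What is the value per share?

CHF 32.50

H-model: P₀ = D₀[(1+g_L) + H(g_S−g_L)]/(r−g_L), with H = 4/2 = 2.
P₀ = 2.16 × [(1+0.0414) + 2×(0.24−0.0414)] / (0.137−0.0414)
   = 2.16 × 1.4386 / 0.0956 = 32.5039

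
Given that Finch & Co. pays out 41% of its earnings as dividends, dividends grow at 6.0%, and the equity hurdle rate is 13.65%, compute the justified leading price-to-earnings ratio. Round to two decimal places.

5.36

Justified leading P/E = b/(r−g) = 0.41/(0.1365−0.06) = 5.3595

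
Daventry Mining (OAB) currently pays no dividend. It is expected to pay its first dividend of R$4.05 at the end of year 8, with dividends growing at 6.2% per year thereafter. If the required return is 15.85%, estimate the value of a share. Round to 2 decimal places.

R$14.98

Deferred-dividend DDM. At t=7 the remaining stream is a growing perpetuity with first payment D_8 = 4.05.
V_7 = D_8/(r−g) = 4.05/(0.1585−0.062) = 41.9689
P₀ = V_7/(1+r)^7 = 41.9689/(1+0.1585)^7 = 14.9850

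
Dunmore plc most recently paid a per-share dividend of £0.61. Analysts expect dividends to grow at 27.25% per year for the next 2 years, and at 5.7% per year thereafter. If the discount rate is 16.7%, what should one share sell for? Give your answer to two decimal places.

Two-stage DDM. Project D₁…D_2 at 0.2725, terminal growth 0.057, discount at r = 0.167.
D_1 = 0.7762
D_2 = 0.9877
Terminal value at t=2: TV = D_3/(r−g) = 1.0440/(0.167−0.057) = 9.4913
P₀ = 0.7762/(1+0.167)^1 + 0.9877/(1+0.167)^2 + 9.4913/(1+0.167)^2 = 8.3597

£8.36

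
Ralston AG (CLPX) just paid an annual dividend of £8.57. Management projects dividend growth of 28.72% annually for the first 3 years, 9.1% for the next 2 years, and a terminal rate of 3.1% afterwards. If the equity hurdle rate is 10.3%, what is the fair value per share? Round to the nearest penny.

£252.91

Three-stage DDM. Project D₁…D_5; terminal Gordon value at t=5 with g = 0.031; discount at r = 0.103.
D_1 = 11.0313
D_2 = 14.1995
D_3 = 18.2776
D_4 = 19.9408
D_5 = 21.7555
TV_5 = 22.4299/(0.103−0.031) = 311.5262
P₀ = Σ Dₜ/(1+r)ᵗ + TV_5/(1+r)^5 = 252.9080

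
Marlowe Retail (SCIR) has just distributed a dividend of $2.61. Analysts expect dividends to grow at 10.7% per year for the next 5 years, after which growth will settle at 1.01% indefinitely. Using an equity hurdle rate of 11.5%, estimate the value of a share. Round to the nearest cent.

Two-stage DDM. Project D₁…D_5 at 0.107, terminal growth 0.0101, discount at r = 0.115.
D_1 = 2.8893
D_2 = 3.1984
D_3 = 3.5407
D_4 = 3.9195
D_5 = 4.3389
Terminal value at t=5: TV = D_6/(r−g) = 4.3827/(0.115−0.0101) = 41.7799
P₀ = 2.8893/(1+0.115)^1 + 3.1984/(1+0.115)^2 + 3.5407/(1+0.115)^3 + 3.9195/(1+0.115)^4 + 4.3389/(1+0.115)^5 + 41.7799/(1+0.115)^5 = 37.0152

$37.02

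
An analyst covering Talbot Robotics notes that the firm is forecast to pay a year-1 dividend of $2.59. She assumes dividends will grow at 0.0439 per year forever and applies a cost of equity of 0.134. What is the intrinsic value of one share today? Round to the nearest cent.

$28.75

Gordon growth model: P₀ = D₁/(r − g), with D₁ = 2.59 given directly.
P₀ = 2.5900 / (0.134 − 0.0439) = 2.5900 / 0.0901 = 28.7458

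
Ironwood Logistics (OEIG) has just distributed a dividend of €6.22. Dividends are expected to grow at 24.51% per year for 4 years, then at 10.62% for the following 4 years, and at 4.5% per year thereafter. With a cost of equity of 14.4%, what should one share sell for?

Three-stage DDM. Project D₁…D_8; terminal Gordon value at t=8 with g = 0.045; discount at r = 0.144.
D_1 = 7.7445
D_2 = 9.6427
D_3 = 12.0061
D_4 = 14.9488
D_5 = 16.5364
D_6 = 18.2926
D_7 = 20.2352
D_8 = 22.3842
TV_8 = 23.3915/(0.144−0.045) = 236.2779
P₀ = Σ Dₜ/(1+r)ᵗ + TV_8/(1+r)^8 = 143.5461

€143.55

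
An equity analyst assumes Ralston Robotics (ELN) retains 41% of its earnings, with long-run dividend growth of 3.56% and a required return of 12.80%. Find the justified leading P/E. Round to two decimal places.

6.39

Payout ratio b = 1 − 0.41 = 0.59.
Justified leading P/E = b/(r−g) = 0.59/(0.128−0.0356) = 6.3853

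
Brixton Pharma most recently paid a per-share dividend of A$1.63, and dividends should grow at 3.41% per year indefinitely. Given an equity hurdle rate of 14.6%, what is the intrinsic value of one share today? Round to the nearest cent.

A$15.06

Gordon growth model: P₀ = D₁/(r − g). D₁ = 1.63 × (1 + 0.0341) = 1.6856.
P₀ = 1.6856 / (0.146 − 0.0341) = 1.6856 / 0.1119 = 15.0633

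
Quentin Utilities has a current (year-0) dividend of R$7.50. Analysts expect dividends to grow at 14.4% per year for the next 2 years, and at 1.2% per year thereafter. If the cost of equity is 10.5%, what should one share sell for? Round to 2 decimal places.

R$103.28

Two-stage DDM. Project D₁…D_2 at 0.144, terminal growth 0.012, discount at r = 0.105.
D_1 = 8.5800
D_2 = 9.8155
Terminal value at t=2: TV = D_3/(r−g) = 9.9333/(0.105−0.012) = 106.8097
P₀ = 8.5800/(1+0.105)^1 + 9.8155/(1+0.105)^2 + 106.8097/(1+0.105)^2 = 103.2789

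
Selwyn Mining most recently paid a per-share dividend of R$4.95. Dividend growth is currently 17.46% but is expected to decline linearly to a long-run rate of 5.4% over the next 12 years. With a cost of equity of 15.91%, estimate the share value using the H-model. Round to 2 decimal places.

R$83.72

H-model: P₀ = D₀[(1+g_L) + H(g_S−g_L)]/(r−g_L), with H = 12/2 = 6.
P₀ = 4.95 × [(1+0.054) + 6×(0.1746−0.054)] / (0.1591−0.054)
   = 4.95 × 1.7776 / 0.1051 = 83.7214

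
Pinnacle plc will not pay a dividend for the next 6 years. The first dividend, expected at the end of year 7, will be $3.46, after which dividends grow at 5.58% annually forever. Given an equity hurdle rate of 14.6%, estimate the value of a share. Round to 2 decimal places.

$16.93

Deferred-dividend DDM. At t=6 the remaining stream is a growing perpetuity with first payment D_7 = 3.46.
V_6 = D_7/(r−g) = 3.46/(0.146−0.0558) = 38.3592
P₀ = V_6/(1+r)^6 = 38.3592/(1+0.146)^6 = 16.9341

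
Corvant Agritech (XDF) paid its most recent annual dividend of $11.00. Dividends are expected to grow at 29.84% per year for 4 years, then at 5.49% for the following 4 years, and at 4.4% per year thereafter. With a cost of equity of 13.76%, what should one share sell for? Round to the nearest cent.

$277.90

Three-stage DDM. Project D₁…D_8; terminal Gordon value at t=8 with g = 0.044; discount at r = 0.1376.
D_1 = 14.2824
D_2 = 18.5443
D_3 = 24.0779
D_4 = 31.2627
D_5 = 32.9790
D_6 = 34.7896
D_7 = 36.6995
D_8 = 38.7143
TV_8 = 40.4178/(0.1376−0.044) = 431.8138
P₀ = Σ Dₜ/(1+r)ᵗ + TV_8/(1+r)^8 = 277.9041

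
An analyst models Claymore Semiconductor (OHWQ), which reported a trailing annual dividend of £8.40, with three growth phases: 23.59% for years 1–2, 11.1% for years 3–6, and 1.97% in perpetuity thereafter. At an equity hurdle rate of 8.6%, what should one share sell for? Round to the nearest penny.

Three-stage DDM. Project D₁…D_6; terminal Gordon value at t=6 with g = 0.0197; discount at r = 0.086.
D_1 = 10.3816
D_2 = 12.8306
D_3 = 14.2548
D_4 = 15.8370
D_5 = 17.5950
D_6 = 19.5480
TV_6 = 19.9331/(0.086−0.0197) = 300.6499
P₀ = Σ Dₜ/(1+r)ᵗ + TV_6/(1+r)^6 = 249.7829

£249.78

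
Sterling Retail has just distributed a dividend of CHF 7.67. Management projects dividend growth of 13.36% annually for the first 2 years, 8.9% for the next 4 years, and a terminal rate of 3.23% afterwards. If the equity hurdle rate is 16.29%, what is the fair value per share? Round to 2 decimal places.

CHF 83.88

Three-stage DDM. Project D₁…D_6; terminal Gordon value at t=6 with g = 0.0323; discount at r = 0.1629.
D_1 = 8.6947
D_2 = 9.8563
D_3 = 10.7335
D_4 = 11.6888
D_5 = 12.7291
D_6 = 13.8620
TV_6 = 14.3098/(0.1629−0.0323) = 109.5694
P₀ = Σ Dₜ/(1+r)ᵗ + TV_6/(1+r)^6 = 83.8753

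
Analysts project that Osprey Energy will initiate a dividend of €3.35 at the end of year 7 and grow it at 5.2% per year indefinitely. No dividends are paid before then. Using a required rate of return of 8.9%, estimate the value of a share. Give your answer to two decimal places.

Deferred-dividend DDM. At t=6 the remaining stream is a growing perpetuity with first payment D_7 = 3.35.
V_6 = D_7/(r−g) = 3.35/(0.089−0.052) = 90.5405
P₀ = V_6/(1+r)^6 = 90.5405/(1+0.089)^6 = 54.2845

€54.28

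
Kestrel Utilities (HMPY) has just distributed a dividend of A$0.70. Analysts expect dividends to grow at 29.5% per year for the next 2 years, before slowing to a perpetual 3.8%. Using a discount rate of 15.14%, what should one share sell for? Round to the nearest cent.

A$9.78

Two-stage DDM. Project D₁…D_2 at 0.295, terminal growth 0.038, discount at r = 0.1514.
D_1 = 0.9065
D_2 = 1.1739
Terminal value at t=2: TV = D_3/(r−g) = 1.2185/(0.1514−0.038) = 10.7454
P₀ = 0.9065/(1+0.1514)^1 + 1.1739/(1+0.1514)^2 + 10.7454/(1+0.1514)^2 = 9.7781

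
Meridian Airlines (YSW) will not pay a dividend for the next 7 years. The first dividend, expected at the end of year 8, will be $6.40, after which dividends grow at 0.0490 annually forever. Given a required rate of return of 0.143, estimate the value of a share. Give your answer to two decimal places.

Deferred-dividend DDM. At t=7 the remaining stream is a growing perpetuity with first payment D_8 = 6.40.
V_7 = D_8/(r−g) = 6.40/(0.143−0.049) = 68.0851
P₀ = V_7/(1+r)^7 = 68.0851/(1+0.143)^7 = 26.7134

$26.71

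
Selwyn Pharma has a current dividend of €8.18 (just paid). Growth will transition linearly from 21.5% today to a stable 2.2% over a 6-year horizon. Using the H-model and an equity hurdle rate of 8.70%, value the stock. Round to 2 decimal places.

H-model: P₀ = D₀[(1+g_L) + H(g_S−g_L)]/(r−g_L), with H = 6/2 = 3.
P₀ = 8.18 × [(1+0.022) + 3×(0.215−0.022)] / (0.087−0.022)
   = 8.18 × 1.6010 / 0.065 = 201.4797

€201.48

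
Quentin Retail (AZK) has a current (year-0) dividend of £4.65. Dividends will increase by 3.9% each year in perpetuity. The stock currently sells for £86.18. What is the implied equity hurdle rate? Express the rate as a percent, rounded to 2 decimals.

Rearranging the constant-growth DDM: r = D₁/P₀ + g.
D₁ = 4.65 × (1 + 0.039) = 4.8313.
r = 4.8313 / 86.18 + 0.039 = 0.05606 + 0.039 = 0.09506

9.51%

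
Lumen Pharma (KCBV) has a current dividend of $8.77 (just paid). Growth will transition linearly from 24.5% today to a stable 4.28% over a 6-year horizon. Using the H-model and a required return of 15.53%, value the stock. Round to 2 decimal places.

H-model: P₀ = D₀[(1+g_L) + H(g_S−g_L)]/(r−g_L), with H = 6/2 = 3.
P₀ = 8.77 × [(1+0.0428) + 3×(0.245−0.0428)] / (0.1553−0.0428)
   = 8.77 × 1.6494 / 0.1125 = 128.5799

$128.58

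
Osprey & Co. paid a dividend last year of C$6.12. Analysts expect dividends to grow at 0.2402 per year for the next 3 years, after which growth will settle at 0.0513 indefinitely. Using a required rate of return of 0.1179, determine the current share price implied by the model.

C$154.59

Two-stage DDM. Project D₁…D_3 at 0.2402, terminal growth 0.0513, discount at r = 0.1179.
D_1 = 7.5900
D_2 = 9.4131
D_3 = 11.6742
Terminal value at t=3: TV = D_4/(r−g) = 12.2731/(0.1179−0.0513) = 184.2804
P₀ = 7.5900/(1+0.1179)^1 + 9.4131/(1+0.1179)^2 + 11.6742/(1+0.1179)^3 + 184.2804/(1+0.1179)^3 = 154.5859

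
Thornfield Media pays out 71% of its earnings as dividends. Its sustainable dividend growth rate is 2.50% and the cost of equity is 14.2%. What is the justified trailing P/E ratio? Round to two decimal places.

6.22

Justified trailing P/E = b(1+g)/(r−g) = 0.71×(1+0.025)/(0.142−0.025) = 6.2201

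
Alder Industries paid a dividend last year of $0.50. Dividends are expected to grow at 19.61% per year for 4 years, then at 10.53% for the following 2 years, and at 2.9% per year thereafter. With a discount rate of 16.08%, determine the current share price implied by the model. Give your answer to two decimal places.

Three-stage DDM. Project D₁…D_6; terminal Gordon value at t=6 with g = 0.029; discount at r = 0.1608.
D_1 = 0.5980
D_2 = 0.7153
D_3 = 0.8556
D_4 = 1.0234
D_5 = 1.1311
D_6 = 1.2503
TV_6 = 1.2865/(0.1608−0.029) = 9.7611
P₀ = Σ Dₜ/(1+r)ᵗ + TV_6/(1+r)^6 = 7.1943

$7.19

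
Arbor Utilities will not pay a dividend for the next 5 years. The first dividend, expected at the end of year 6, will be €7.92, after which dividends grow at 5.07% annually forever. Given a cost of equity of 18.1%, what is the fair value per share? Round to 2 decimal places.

Deferred-dividend DDM. At t=5 the remaining stream is a growing perpetuity with first payment D_6 = 7.92.
V_5 = D_6/(r−g) = 7.92/(0.181−0.0507) = 60.7828
P₀ = V_5/(1+r)^5 = 60.7828/(1+0.181)^5 = 26.4564

€26.46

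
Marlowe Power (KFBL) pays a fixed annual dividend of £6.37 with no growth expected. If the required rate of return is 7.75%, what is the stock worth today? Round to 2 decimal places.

£82.19

Zero-growth DDM (perpetuity): P₀ = D/r = 6.37 / 0.0775 = 82.1935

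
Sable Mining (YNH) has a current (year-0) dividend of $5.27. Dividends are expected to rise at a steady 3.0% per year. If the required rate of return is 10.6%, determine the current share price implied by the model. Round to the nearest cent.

$71.42

Gordon growth model: P₀ = D₁/(r − g). D₁ = 5.27 × (1 + 0.03) = 5.4281.
P₀ = 5.4281 / (0.106 − 0.03) = 5.4281 / 0.076 = 71.4224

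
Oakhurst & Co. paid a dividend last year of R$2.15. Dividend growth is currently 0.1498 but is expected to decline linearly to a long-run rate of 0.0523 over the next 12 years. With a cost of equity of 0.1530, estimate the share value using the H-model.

R$34.96

H-model: P₀ = D₀[(1+g_L) + H(g_S−g_L)]/(r−g_L), with H = 12/2 = 6.
P₀ = 2.15 × [(1+0.0523) + 6×(0.1498−0.0523)] / (0.153−0.0523)
   = 2.15 × 1.6373 / 0.1007 = 34.9572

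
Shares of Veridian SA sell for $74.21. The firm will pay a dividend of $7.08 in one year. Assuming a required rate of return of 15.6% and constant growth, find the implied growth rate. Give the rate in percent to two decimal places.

From P₀ = D₁/(r − g), the implied growth is g = r − D₁/P₀.
g = 0.156 − 7.08/74.21 = 0.156 − 0.09540 = 0.06060

6.06%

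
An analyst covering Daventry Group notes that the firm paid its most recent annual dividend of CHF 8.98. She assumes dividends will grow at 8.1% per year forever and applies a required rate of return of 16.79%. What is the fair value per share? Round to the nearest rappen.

CHF 111.71

Gordon growth model: P₀ = D₁/(r − g). D₁ = 8.98 × (1 + 0.081) = 9.7074.
P₀ = 9.7074 / (0.1679 − 0.081) = 9.7074 / 0.0869 = 111.7075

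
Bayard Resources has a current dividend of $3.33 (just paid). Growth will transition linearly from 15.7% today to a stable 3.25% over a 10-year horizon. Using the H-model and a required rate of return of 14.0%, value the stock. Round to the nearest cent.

H-model: P₀ = D₀[(1+g_L) + H(g_S−g_L)]/(r−g_L), with H = 10/2 = 5.
P₀ = 3.33 × [(1+0.0325) + 5×(0.157−0.0325)] / (0.14−0.0325)
   = 3.33 × 1.6550 / 0.1075 = 51.2665

$51.27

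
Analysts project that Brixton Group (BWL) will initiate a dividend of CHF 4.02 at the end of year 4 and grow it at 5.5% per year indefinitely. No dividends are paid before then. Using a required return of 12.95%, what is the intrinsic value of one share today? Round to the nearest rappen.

CHF 37.45

Deferred-dividend DDM. At t=3 the remaining stream is a growing perpetuity with first payment D_4 = 4.02.
V_3 = D_4/(r−g) = 4.02/(0.1295−0.055) = 53.9597
P₀ = V_3/(1+r)^3 = 53.9597/(1+0.1295)^3 = 37.4465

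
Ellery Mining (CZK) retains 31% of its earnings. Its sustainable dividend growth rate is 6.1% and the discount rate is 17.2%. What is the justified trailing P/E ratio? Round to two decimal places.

6.60

Payout ratio b = 1 − 0.31 = 0.69.
Justified trailing P/E = b(1+g)/(r−g) = 0.69×(1+0.061)/(0.172−0.061) = 6.5954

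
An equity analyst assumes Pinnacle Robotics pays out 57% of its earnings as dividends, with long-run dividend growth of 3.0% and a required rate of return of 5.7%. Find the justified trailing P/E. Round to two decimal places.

21.74

Justified trailing P/E = b(1+g)/(r−g) = 0.57×(1+0.03)/(0.057−0.03) = 21.7444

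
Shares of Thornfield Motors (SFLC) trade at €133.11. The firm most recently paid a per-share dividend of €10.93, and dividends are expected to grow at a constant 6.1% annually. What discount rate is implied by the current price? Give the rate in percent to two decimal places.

Rearranging the constant-growth DDM: r = D₁/P₀ + g.
D₁ = 10.93 × (1 + 0.061) = 11.5967.
r = 11.5967 / 133.11 + 0.061 = 0.08712 + 0.061 = 0.14812

14.81%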